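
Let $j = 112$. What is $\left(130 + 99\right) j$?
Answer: $25648$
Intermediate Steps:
$\left(130 + 99\right) j = \left(130 + 99\right) 112 = 229 \cdot 112 = 25648$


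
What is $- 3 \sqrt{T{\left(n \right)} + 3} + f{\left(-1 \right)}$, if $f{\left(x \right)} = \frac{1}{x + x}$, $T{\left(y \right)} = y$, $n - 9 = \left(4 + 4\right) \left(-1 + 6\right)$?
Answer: $- \frac{1}{2} - 6 \sqrt{13} \approx -22.133$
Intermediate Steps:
$n = 49$ ($n = 9 + \left(4 + 4\right) \left(-1 + 6\right) = 9 + 8 \cdot 5 = 9 + 40 = 49$)
$f{\left(x \right)} = \frac{1}{2 x}$
$- 3 \sqrt{T{\left(n \right)} + 3} + f{\left(-1 \right)} = - 3 \sqrt{49 + 3} + \frac{1}{2 \left(-1\right)} = - 3 \sqrt{52} + \frac{1}{2} \left(-1\right) = - 3 \cdot 2 \sqrt{13} - \frac{1}{2} = - 6 \sqrt{13} - \frac{1}{2} = - \frac{1}{2} - 6 \sqrt{13}$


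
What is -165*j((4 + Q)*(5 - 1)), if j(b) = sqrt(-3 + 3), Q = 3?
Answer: 0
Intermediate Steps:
j(b) = 0 (j(b) = sqrt(0) = 0)
-165*j((4 + Q)*(5 - 1)) = -165*0 = 0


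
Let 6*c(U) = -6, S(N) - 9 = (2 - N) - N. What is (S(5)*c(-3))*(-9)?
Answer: 9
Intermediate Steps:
S(N) = 11 - 2*N (S(N) = 9 + ((2 - N) - N) = 9 + (2 - 2*N) = 11 - 2*N)
c(U) = -1 (c(U) = (⅙)*(-6) = -1)
(S(5)*c(-3))*(-9) = ((11 - 2*5)*(-1))*(-9) = ((11 - 10)*(-1))*(-9) = (1*(-1))*(-9) = -1*(-9) = 9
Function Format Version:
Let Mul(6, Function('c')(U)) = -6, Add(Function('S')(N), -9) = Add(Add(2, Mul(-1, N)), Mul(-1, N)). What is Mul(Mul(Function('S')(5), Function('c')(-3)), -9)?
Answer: 9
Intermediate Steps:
Function('S')(N) = Add(11, Mul(-2, N)) (Function('S')(N) = Add(9, Add(Add(2, Mul(-1, N)), Mul(-1, N))) = Add(9, Add(2, Mul(-2, N))) = Add(11, Mul(-2, N)))
Function('c')(U) = -1 (Function('c')(U) = Mul(Rational(1, 6), -6) = -1)
Mul(Mul(Function('S')(5), Function('c')(-3)), -9) = Mul(Mul(Add(11, Mul(-2, 5)), -1), -9) = Mul(Mul(Add(11, -10), -1), -9) = Mul(Mul(1, -1), -9) = Mul(-1, -9) = 9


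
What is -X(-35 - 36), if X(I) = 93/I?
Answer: 93/71 ≈ 1.3099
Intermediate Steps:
-X(-35 - 36) = -93/(-35 - 36) = -93/(-71) = -93*(-1)/71 = -1*(-93/71) = 93/71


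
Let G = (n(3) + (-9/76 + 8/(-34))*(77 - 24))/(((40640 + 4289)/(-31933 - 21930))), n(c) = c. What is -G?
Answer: -1095842735/58048268 ≈ -18.878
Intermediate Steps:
G = 1095842735/58048268 (G = (3 + (-9/76 + 8/(-34))*(77 - 24))/(((40640 + 4289)/(-31933 - 21930))) = (3 + (-9*1/76 + 8*(-1/34))*53)/((44929/(-53863))) = (3 + (-9/76 - 4/17)*53)/((44929*(-1/53863))) = (3 - 457/1292*53)/(-44929/53863) = (3 - 24221/1292)*(-53863/44929) = -20345/1292*(-53863/44929) = 1095842735/58048268 ≈ 18.878)
-G = -1*1095842735/58048268 = -1095842735/58048268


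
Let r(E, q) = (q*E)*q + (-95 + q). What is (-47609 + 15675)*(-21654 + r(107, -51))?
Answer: -8191294538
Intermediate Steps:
r(E, q) = -95 + q + E*q² (r(E, q) = (E*q)*q + (-95 + q) = E*q² + (-95 + q) = -95 + q + E*q²)
(-47609 + 15675)*(-21654 + r(107, -51)) = (-47609 + 15675)*(-21654 + (-95 - 51 + 107*(-51)²)) = -31934*(-21654 + (-95 - 51 + 107*2601)) = -31934*(-21654 + (-95 - 51 + 278307)) = -31934*(-21654 + 278161) = -31934*256507 = -8191294538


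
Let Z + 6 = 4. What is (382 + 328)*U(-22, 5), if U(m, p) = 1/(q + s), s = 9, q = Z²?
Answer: 710/13 ≈ 54.615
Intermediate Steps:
Z = -2 (Z = -6 + 4 = -2)
q = 4 (q = (-2)² = 4)
U(m, p) = 1/13 (U(m, p) = 1/(4 + 9) = 1/13)
(382 + 328)*U(-22, 5) = (382 + 328)*(1/13) = 710*(1/13) = 710/13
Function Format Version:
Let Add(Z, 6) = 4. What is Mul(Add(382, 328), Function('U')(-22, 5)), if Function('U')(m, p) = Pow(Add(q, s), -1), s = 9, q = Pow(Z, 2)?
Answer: Rational(710, 13) ≈ 54.615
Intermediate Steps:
Z = -2 (Z = Add(-6, 4) = -2)
q = 4 (q = Pow(-2, 2) = 4)
Function('U')(m, p) = Rational(1, 13) (Function('U')(m, p) = Pow(Add(4, 9), -1) = Pow(13, -1) = Rational(1, 13))
Mul(Add(382, 328), Function('U')(-22, 5)) = Mul(Add(382, 328), Rational(1, 13)) = Mul(710, Rational(1, 13)) = Rational(710, 13)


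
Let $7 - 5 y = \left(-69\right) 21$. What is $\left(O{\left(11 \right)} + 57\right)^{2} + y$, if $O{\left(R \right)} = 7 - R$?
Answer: $\frac{15501}{5} \approx 3100.2$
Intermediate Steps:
$y = \frac{1456}{5}$ ($y = \frac{7}{5} - \frac{\left(-69\right) 21}{5} = \frac{7}{5} - - \frac{1449}{5} = \frac{7}{5} + \frac{1449}{5} = \frac{1456}{5} \approx 291.2$)
$\left(O{\left(11 \right)} + 57\right)^{2} + y = \left(\left(7 - 11\right) + 57\right)^{2} + \frac{1456}{5} = \left(-4 + 57\right)^{2} + \frac{1456}{5} = 53^{2} + \frac{1456}{5} = 2809 + \frac{1456}{5} = \frac{15501}{5}$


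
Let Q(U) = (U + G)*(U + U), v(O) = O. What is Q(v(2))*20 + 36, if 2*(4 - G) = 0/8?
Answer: 516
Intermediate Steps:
G = 4 (G = 4 - 0/8 = 4 - 1/2*0 = 4 + 0 = 4)
Q(U) = 2*U*(4 + U) (Q(U) = (U + 4)*(U + U) = (4 + U)*(2*U) = 2*U*(4 + U))
Q(v(2))*20 + 36 = (2*2*(4 + 2))*20 + 36 = (2*2*6)*20 + 36 = 24*20 + 36 = 480 + 36 = 516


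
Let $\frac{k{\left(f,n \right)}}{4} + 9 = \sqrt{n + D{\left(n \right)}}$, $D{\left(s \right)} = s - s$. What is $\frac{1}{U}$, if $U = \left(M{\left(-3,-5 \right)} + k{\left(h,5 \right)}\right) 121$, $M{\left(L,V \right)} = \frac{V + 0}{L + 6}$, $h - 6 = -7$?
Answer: $- \frac{339}{1457929} - \frac{36 \sqrt{5}}{1457929} \approx -0.00028774$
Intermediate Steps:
$h = -1$ ($h = 6 - 7 = -1$)
$D{\left(s \right)} = 0$
$M{\left(L,V \right)} = \frac{V}{6 + L}$
$k{\left(f,n \right)} = -36 + 4 \sqrt{n}$ ($k{\left(f,n \right)} = -36 + 4 \sqrt{n + 0} = -36 + 4 \sqrt{n}$)
$U = - \frac{13673}{3} + 484 \sqrt{5}$ ($U = \left(- \frac{5}{6 - 3} - \left(36 - 4 \sqrt{5}\right)\right) 121 = \left(- \frac{5}{3} - \left(36 - 4 \sqrt{5}\right)\right) 121 = \left(- \frac{113}{3} + 4 \sqrt{5}\right) 121 = - \frac{13673}{3} + 484 \sqrt{5} \approx -3475.4$)
$\frac{1}{U} = \frac{1}{- \frac{13673}{3} + 484 \sqrt{5}}$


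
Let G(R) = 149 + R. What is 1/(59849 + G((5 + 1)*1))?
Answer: 1/60004 ≈ 1.6666e-5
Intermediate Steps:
1/(59849 + G((5 + 1)*1)) = 1/(59849 + (149 + (5 + 1)*1)) = 1/(59849 + (149 + 6*1)) = 1/(59849 + (149 + 6)) = 1/(59849 + 155) = 1/60004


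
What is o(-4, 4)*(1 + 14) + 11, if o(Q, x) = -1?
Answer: -4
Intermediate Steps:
o(-4, 4)*(1 + 14) + 11 = -(1 + 14) + 11 = -1*15 + 11 = -15 + 11 = -4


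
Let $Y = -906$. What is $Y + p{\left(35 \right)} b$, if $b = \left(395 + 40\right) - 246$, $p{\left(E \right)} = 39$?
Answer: $6465$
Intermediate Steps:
$b = 189$ ($b = 435 - 246 = 189$)
$Y + p{\left(35 \right)} b = -906 + 39 \cdot 189 = -906 + 7371 = 6465$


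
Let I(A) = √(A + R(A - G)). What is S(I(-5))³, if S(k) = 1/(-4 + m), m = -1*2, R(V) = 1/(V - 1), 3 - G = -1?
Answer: -1/216 ≈ -0.0046296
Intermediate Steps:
G = 4 (G = 3 - 1*(-1) = 3 + 1 = 4)
R(V) = 1/(-1 + V)
m = -2
I(A) = √(A + 1/(-5 + A)) (I(A) = √(A + 1/(-1 + (A - 1*4))) = √(A + 1/(-1 + (A - 4))) = √(A + 1/(-1 + (-4 + A))) = √(A + 1/(-5 + A)))
S(k) = -⅙ (S(k) = 1/(-4 - 2) = 1/(-6) = -⅙)
S(I(-5))³ = (-⅙)³ = -1/216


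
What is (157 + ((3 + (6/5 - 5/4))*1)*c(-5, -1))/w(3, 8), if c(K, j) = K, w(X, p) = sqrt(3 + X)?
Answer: 569*sqrt(6)/24 ≈ 58.073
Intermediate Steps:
(157 + ((3 + (6/5 - 5/4))*1)*c(-5, -1))/w(3, 8) = (157 + ((3 + (6/5 - 5/4))*1)*(-5))/(sqrt(3 + 3)) = (157 + ((3 + (6*(1/5) - 5*1/4))*1)*(-5))/(sqrt(6)) = (sqrt(6)/6)*(157 + ((3 + (6/5 - 5/4))*1)*(-5)) = (sqrt(6)/6)*(157 + ((3 - 1/20)*1)*(-5)) = (sqrt(6)/6)*(157 + ((59/20)*1)*(-5)) = (sqrt(6)/6)*(157 + (59/20)*(-5)) = (sqrt(6)/6)*(157 - 59/4) = (sqrt(6)/6)*(569/4) = 569*sqrt(6)/24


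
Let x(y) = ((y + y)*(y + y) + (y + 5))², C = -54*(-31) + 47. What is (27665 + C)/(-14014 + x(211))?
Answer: 14693/15895437993 ≈ 9.2435e-7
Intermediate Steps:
C = 1721 (C = 1674 + 47 = 1721)
x(y) = (5 + y + 4*y²)² (x(y) = ((2*y)*(2*y) + (5 + y))² = (4*y² + (5 + y))² = (5 + y + 4*y²)²)
(27665 + C)/(-14014 + x(211)) = (27665 + 1721)/(-14014 + (5 + 211 + 4*211²)²) = 29386/(-14014 + (5 + 211 + 4*44521)²) = 29386/(-14014 + (5 + 211 + 178084)²) = 29386/(-14014 + 178300²) = 29386/(-14014 + 31790890000) = 29386/31790875986 = 29386*(1/31790875986) = 14693/15895437993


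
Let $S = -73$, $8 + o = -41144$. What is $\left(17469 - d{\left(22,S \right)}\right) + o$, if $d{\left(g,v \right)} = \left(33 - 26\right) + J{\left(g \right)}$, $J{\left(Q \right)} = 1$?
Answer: $-23691$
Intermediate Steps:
$o = -41152$ ($o = -8 - 41144 = -41152$)
$d{\left(g,v \right)} = 8$ ($d{\left(g,v \right)} = \left(33 - 26\right) + 1 = 7 + 1 = 8$)
$\left(17469 - d{\left(22,S \right)}\right) + o = \left(17469 - 8\right) - 41152 = 17461 - 41152 = -23691$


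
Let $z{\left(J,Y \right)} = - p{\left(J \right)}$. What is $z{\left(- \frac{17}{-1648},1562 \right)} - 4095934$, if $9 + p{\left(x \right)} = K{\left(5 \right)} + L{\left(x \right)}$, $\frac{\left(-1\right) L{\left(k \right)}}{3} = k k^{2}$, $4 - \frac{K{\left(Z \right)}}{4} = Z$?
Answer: $- \frac{18332563319043693}{4475809792} \approx -4.0959 \cdot 10^{6}$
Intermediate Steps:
$K{\left(Z \right)} = 16 - 4 Z$
$L{\left(k \right)} = - 3 k^{3}$ ($L{\left(k \right)} = - 3 k k^{2} = - 3 k^{3}$)
$p{\left(x \right)} = -13 - 3 x^{3}$ ($p{\left(x \right)} = -9 - \left(4 + 3 x^{3}\right) = -13 - 3 x^{3}$)
$z{\left(J,Y \right)} = 13 + 3 J^{3}$ ($z{\left(J,Y \right)} = - (-13 - 3 J^{3}) = 13 + 3 J^{3}$)
$z{\left(- \frac{17}{-1648},1562 \right)} - 4095934 = \left(13 + 3 \left(- \frac{17}{-1648}\right)^{3}\right) - 4095934 = \left(13 + 3 \left(\left(-17\right) \left(- \frac{1}{1648}\right)\right)^{3}\right) - 4095934 = \left(13 + 3 \left(\frac{17}{1648}\right)^{3}\right) - 4095934 = \left(13 + 3 \cdot \frac{4913}{4475809792}\right) - 4095934 = \left(13 + \frac{14739}{4475809792}\right) - 4095934 = \frac{58185542035}{4475809792} - 4095934 = - \frac{18332563319043693}{4475809792}$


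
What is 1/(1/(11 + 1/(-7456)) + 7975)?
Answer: 82015/654077081 ≈ 0.00012539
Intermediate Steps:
1/(1/(11 + 1/(-7456)) + 7975) = 1/(1/(11 - 1/7456) + 7975) = 1/(1/(82015/7456) + 7975) = 1/(7456/82015 + 7975) = 1/(654077081/82015) = 82015/654077081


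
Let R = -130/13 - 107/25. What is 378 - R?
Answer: 9807/25 ≈ 392.28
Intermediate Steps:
R = -357/25 (R = -130*1/13 - 107*1/25 = -10 - 107/25 = -357/25 ≈ -14.280)
378 - R = 378 - 1*(-357/25) = 378 + 357/25 = 9807/25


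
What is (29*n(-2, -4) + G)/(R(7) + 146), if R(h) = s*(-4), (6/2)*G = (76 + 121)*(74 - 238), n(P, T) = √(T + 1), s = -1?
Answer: -16154/225 + 29*I*√3/150 ≈ -71.796 + 0.33486*I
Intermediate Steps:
n(P, T) = √(1 + T)
G = -32308/3 (G = ((76 + 121)*(74 - 238))/3 = (197*(-164))/3 = (⅓)*(-32308) = -32308/3 ≈ -10769.)
R(h) = 4 (R(h) = -1*(-4) = 4)
(29*n(-2, -4) + G)/(R(7) + 146) = (29*√(1 - 4) - 32308/3)/(4 + 146) = (29*√(-3) - 32308/3)/150 = (29*(I*√3) - 32308/3)*(1/150) = (29*I*√3 - 32308/3)*(1/150) = (-32308/3 + 29*I*√3)*(1/150) = -16154/225 + 29*I*√3/150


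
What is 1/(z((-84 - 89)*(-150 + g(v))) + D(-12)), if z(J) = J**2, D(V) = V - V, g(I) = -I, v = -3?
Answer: 1/646735761 ≈ 1.5462e-9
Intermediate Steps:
D(V) = 0
1/(z((-84 - 89)*(-150 + g(v))) + D(-12)) = 1/(((-84 - 89)*(-150 - 1*(-3)))**2 + 0) = 1/((-173*(-150 + 3))**2 + 0) = 1/((-173*(-147))**2 + 0) = 1/(25431**2 + 0) = 1/(646735761 + 0) = 1/646735761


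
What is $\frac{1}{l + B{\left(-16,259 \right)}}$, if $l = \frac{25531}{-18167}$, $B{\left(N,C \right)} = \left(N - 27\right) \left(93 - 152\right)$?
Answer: $\frac{18167}{46064148} \approx 0.00039438$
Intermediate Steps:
$B{\left(N,C \right)} = 1593 - 59 N$ ($B{\left(N,C \right)} = \left(-27 + N\right) \left(-59\right) = 1593 - 59 N$)
$l = - \frac{25531}{18167}$ ($l = 25531 \left(- \frac{1}{18167}\right) = - \frac{25531}{18167} \approx -1.4053$)
$\frac{1}{l + B{\left(-16,259 \right)}} = \frac{1}{- \frac{25531}{18167} + \left(1593 - -944\right)} = \frac{1}{- \frac{25531}{18167} + \left(1593 + 944\right)} = \frac{1}{- \frac{25531}{18167} + 2537} = \frac{1}{\frac{46064148}{18167}} = \frac{18167}{46064148}$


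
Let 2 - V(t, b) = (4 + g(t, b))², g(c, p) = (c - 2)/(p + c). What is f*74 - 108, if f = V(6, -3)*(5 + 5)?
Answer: -177092/9 ≈ -19677.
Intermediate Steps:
g(c, p) = (-2 + c)/(c + p)
V(t, b) = 2 - (4 + (-2 + t)/(b + t))² (V(t, b) = 2 - (4 + (-2 + t)/(t + b))² = 2 - (4 + (-2 + t)/(b + t))²)
f = -2380/9 (f = (2 - (-2 + 4*(-3) + 5*6)²/(-3 + 6)²)*(5 + 5) = (2 - 1*(-2 - 12 + 30)²/3²)*10 = (2 - 1*⅑*16²)*10 = (2 - 1*⅑*256)*10 = (2 - 256/9)*10 = -238/9*10 = -2380/9 ≈ -264.44)
f*74 - 108 = -2380/9*74 - 108 = -176120/9 - 108 = -177092/9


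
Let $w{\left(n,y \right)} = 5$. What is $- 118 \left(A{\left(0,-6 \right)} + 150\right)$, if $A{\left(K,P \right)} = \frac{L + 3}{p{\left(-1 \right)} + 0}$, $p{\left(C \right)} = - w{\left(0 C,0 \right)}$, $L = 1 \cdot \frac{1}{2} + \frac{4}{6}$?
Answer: $- \frac{52805}{3} \approx -17602.0$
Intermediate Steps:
$L = \frac{7}{6}$ ($L = 1 \cdot \frac{1}{2} + 4 \cdot \frac{1}{6} = \frac{1}{2} + \frac{2}{3} = \frac{7}{6} \approx 1.1667$)
$p{\left(C \right)} = -5$ ($p{\left(C \right)} = \left(-1\right) 5 = -5$)
$A{\left(K,P \right)} = - \frac{5}{6}$ ($A{\left(K,P \right)} = \frac{\frac{7}{6} + 3}{-5 + 0} = \frac{25}{6 \left(-5\right)} = \frac{25}{6} \left(- \frac{1}{5}\right) = - \frac{5}{6}$)
$- 118 \left(A{\left(0,-6 \right)} + 150\right) = - 118 \left(- \frac{5}{6} + 150\right) = \left(-118\right) \frac{895}{6} = - \frac{52805}{3}$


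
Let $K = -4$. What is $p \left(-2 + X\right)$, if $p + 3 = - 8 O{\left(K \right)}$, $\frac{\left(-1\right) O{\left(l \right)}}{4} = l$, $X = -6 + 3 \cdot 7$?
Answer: $-1703$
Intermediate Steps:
$X = 15$ ($X = -6 + 21 = 15$)
$O{\left(l \right)} = - 4 l$
$p = -131$ ($p = -3 - 8 \left(\left(-4\right) \left(-4\right)\right) = -3 - 128 = -131$)
$p \left(-2 + X\right) = - 131 \left(-2 + 15\right) = \left(-131\right) 13 = -1703$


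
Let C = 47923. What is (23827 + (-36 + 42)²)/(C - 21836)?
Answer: 23863/26087 ≈ 0.91475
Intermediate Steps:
(23827 + (-36 + 42)²)/(C - 21836) = (23827 + (-36 + 42)²)/(47923 - 21836) = (23827 + 6²)/26087 = (23827 + 36)*(1/26087) = 23863*(1/26087) = 23863/26087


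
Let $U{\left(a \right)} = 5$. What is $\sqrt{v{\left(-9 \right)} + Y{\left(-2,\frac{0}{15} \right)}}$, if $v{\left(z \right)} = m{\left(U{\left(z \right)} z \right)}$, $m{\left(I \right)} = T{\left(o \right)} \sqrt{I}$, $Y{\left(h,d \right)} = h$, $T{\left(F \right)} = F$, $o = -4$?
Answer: $\sqrt{-2 - 12 i \sqrt{5}} \approx 3.529 - 3.8018 i$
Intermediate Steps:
$m{\left(I \right)} = - 4 \sqrt{I}$
$v{\left(z \right)} = - 4 \sqrt{5} \sqrt{z}$ ($v{\left(z \right)} = - 4 \sqrt{5 z} = - 4 \sqrt{5} \sqrt{z}$)
$\sqrt{v{\left(-9 \right)} + Y{\left(-2,\frac{0}{15} \right)}} = \sqrt{- 4 \sqrt{5} \sqrt{-9} - 2} = \sqrt{- 4 \sqrt{5} \cdot 3 i - 2} = \sqrt{- 12 i \sqrt{5} - 2} = \sqrt{-2 - 12 i \sqrt{5}}$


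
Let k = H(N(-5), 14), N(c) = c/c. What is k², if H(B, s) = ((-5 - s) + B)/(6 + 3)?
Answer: 4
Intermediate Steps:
N(c) = 1
H(B, s) = -5/9 - s/9 + B/9 (H(B, s) = (-5 + B - s)/9 = (-5 + B - s)*(⅑) = -5/9 - s/9 + B/9)
k = -2 (k = -5/9 - ⅑*14 + (⅑)*1 = -5/9 - 14/9 + ⅑ = -2)
k² = (-2)² = 4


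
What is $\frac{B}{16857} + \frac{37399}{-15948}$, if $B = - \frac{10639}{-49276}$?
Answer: $- \frac{215730156809}{91993992669} \approx -2.345$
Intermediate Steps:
$B = \frac{10639}{49276}$ ($B = \left(-10639\right) \left(- \frac{1}{49276}\right) = \frac{10639}{49276} \approx 0.21591$)
$\frac{B}{16857} + \frac{37399}{-15948} = \frac{10639}{49276 \cdot 16857} + \frac{37399}{-15948} = \frac{10639}{49276} \cdot \frac{1}{16857} + 37399 \left(- \frac{1}{15948}\right) = \frac{10639}{830645532} - \frac{37399}{15948} = - \frac{215730156809}{91993992669}$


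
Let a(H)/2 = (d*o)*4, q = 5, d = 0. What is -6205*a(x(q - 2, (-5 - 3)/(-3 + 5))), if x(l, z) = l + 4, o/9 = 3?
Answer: 0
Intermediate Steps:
o = 27 (o = 9*3 = 27)
x(l, z) = 4 + l
a(H) = 0 (a(H) = 2*((0*27)*4) = 2*(0*4) = 2*0 = 0)
-6205*a(x(q - 2, (-5 - 3)/(-3 + 5))) = -6205*0 = 0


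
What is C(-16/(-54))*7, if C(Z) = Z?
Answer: 56/27 ≈ 2.0741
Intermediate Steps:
C(-16/(-54))*7 = -16/(-54)*7 = -16*(-1/54)*7 = (8/27)*7 = 56/27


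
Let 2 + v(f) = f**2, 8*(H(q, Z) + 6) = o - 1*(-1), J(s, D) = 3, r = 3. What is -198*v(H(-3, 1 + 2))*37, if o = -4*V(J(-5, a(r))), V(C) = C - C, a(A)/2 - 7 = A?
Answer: -7622703/32 ≈ -2.3821e+5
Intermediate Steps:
a(A) = 14 + 2*A
V(C) = 0
o = 0 (o = -4*0 = 0)
H(q, Z) = -47/8 (H(q, Z) = -6 + (0 - 1*(-1))/8 = -6 + (0 + 1)/8 = -6 + (1/8)*1 = -6 + 1/8 = -47/8)
v(f) = -2 + f**2
-198*v(H(-3, 1 + 2))*37 = -198*(-2 + (-47/8)**2)*37 = -198*(-2 + 2209/64)*37 = -198*2081/64*37 = -206019/32*37 = -7622703/32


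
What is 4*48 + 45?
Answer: 237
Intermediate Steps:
4*48 + 45 = 192 + 45 = 237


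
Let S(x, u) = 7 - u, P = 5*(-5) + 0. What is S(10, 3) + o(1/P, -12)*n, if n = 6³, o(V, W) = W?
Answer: -2588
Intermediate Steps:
P = -25 (P = -25 + 0 = -25)
n = 216
S(10, 3) + o(1/P, -12)*n = (7 - 1*3) - 12*216 = (7 - 3) - 2592 = 4 - 2592 = -2588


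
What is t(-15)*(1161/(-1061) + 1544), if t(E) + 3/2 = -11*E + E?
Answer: 486195831/2122 ≈ 2.2912e+5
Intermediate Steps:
t(E) = -3/2 - 10*E (t(E) = -3/2 + (-11*E + E) = -3/2 - 10*E)
t(-15)*(1161/(-1061) + 1544) = (-3/2 - 10*(-15))*(1161/(-1061) + 1544) = (-3/2 + 150)*(1161*(-1/1061) + 1544) = 297*(-1161/1061 + 1544)/2 = (297/2)*(1637023/1061) = 486195831/2122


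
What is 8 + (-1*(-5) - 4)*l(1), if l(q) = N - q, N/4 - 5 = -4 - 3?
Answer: -1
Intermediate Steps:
N = -8 (N = 20 + 4*(-4 - 3) = 20 + 4*(-7) = 20 - 28 = -8)
l(q) = -8 - q
8 + (-1*(-5) - 4)*l(1) = 8 + (-1*(-5) - 4)*(-8 - 1*1) = 8 + (5 - 4)*(-8 - 1) = 8 + 1*(-9) = 8 - 9 = -1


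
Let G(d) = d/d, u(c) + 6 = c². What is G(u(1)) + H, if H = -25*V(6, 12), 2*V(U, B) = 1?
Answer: -23/2 ≈ -11.500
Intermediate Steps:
u(c) = -6 + c²
G(d) = 1
V(U, B) = ½ (V(U, B) = (½)*1 = ½)
H = -25/2 (H = -25*½ = -25/2 ≈ -12.500)
G(u(1)) + H = 1 - 25/2 = -23/2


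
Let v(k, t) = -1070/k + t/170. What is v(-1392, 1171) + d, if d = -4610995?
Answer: -272786011217/59160 ≈ -4.6110e+6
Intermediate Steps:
v(k, t) = -1070/k + t/170 (v(k, t) = -1070/k + t*(1/170) = -1070/k + t/170)
v(-1392, 1171) + d = (-1070/(-1392) + (1/170)*1171) - 4610995 = (-1070*(-1/1392) + 1171/170) - 4610995 = (535/696 + 1171/170) - 4610995 = 452983/59160 - 4610995 = -272786011217/59160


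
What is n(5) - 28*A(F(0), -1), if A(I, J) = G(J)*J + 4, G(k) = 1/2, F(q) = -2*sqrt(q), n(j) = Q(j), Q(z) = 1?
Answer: -97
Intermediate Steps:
n(j) = 1
G(k) = 1/2
A(I, J) = 4 + J/2 (A(I, J) = J/2 + 4 = 4 + J/2)
n(5) - 28*A(F(0), -1) = 1 - 28*(4 + (1/2)*(-1)) = 1 - 28*(4 - 1/2) = 1 - 28*7/2 = 1 - 98 = -97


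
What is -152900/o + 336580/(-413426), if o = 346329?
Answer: -89890125110/71590706577 ≈ -1.2556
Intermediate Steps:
-152900/o + 336580/(-413426) = -152900/346329 + 336580/(-413426) = -152900*1/346329 + 336580*(-1/413426) = -152900/346329 - 168290/206713 = -89890125110/71590706577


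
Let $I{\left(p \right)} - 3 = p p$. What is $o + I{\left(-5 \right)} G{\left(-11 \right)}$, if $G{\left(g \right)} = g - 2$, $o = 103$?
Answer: $-261$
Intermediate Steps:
$I{\left(p \right)} = 3 + p^{2}$ ($I{\left(p \right)} = 3 + p p = 3 + p^{2}$)
$G{\left(g \right)} = -2 + g$
$o + I{\left(-5 \right)} G{\left(-11 \right)} = 103 + \left(3 + \left(-5\right)^{2}\right) \left(-2 - 11\right) = 103 + \left(3 + 25\right) \left(-13\right) = 103 + 28 \left(-13\right) = 103 - 364 = -261$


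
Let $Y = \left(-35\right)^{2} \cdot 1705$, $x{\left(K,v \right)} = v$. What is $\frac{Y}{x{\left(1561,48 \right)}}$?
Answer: $\frac{2088625}{48} \approx 43513.0$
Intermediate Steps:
$Y = 2088625$ ($Y = 1225 \cdot 1705 = 2088625$)
$\frac{Y}{x{\left(1561,48 \right)}} = \frac{2088625}{48}$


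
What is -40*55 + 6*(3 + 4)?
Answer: -2158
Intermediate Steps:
-40*55 + 6*(3 + 4) = -2200 + 6*7 = -2200 + 42 = -2158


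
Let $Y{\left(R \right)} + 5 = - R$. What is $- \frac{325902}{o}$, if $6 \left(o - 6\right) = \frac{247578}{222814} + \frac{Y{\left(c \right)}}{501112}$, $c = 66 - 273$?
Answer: $- \frac{54582768872084304}{1035920251303} \approx -52690.0$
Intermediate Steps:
$c = -207$ ($c = 66 - 273 = -207$)
$Y{\left(R \right)} = -5 - R$
$o = \frac{1035920251303}{167482153752}$ ($o = 6 + \frac{\frac{247578}{222814} + \frac{-5 - -207}{501112}}{6} = 6 + \frac{247578 \cdot \frac{1}{222814} + \left(-5 + 207\right) \frac{1}{501112}}{6} = 6 + \frac{\frac{123789}{111407} + 202 \cdot \frac{1}{501112}}{6} = 6 + \frac{\frac{123789}{111407} + \frac{101}{250556}}{6} = 6 + \frac{1}{6} \cdot \frac{31027328791}{27913692292} = 6 + \frac{31027328791}{167482153752} = \frac{1035920251303}{167482153752} \approx 6.1853$)
$- \frac{325902}{o} = - \frac{325902}{\frac{1035920251303}{167482153752}} = \left(-325902\right) \frac{167482153752}{1035920251303} = - \frac{54582768872084304}{1035920251303}$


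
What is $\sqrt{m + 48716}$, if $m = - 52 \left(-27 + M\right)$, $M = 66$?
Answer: $4 \sqrt{2918} \approx 216.07$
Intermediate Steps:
$m = -2028$ ($m = - 52 \left(-27 + 66\right) = \left(-52\right) 39 = -2028$)
$\sqrt{m + 48716} = \sqrt{-2028 + 48716} = \sqrt{46688} = 4 \sqrt{2918}$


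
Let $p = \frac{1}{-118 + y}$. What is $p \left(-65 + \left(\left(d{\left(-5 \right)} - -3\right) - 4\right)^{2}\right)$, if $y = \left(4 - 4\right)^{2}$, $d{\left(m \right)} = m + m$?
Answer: $- \frac{28}{59} \approx -0.47458$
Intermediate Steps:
$d{\left(m \right)} = 2 m$
$y = 0$ ($y = 0^{2} = 0$)
$p = - \frac{1}{118}$ ($p = \frac{1}{-118 + 0} = \frac{1}{-118} = - \frac{1}{118} \approx -0.0084746$)
$p \left(-65 + \left(\left(d{\left(-5 \right)} - -3\right) - 4\right)^{2}\right) = - \frac{-65 + \left(\left(2 \left(-5\right) - -3\right) - 4\right)^{2}}{118} = - \frac{-65 + \left(\left(-10 + 3\right) - 4\right)^{2}}{118} = - \frac{-65 + \left(-7 - 4\right)^{2}}{118} = - \frac{-65 + \left(-11\right)^{2}}{118} = - \frac{-65 + 121}{118} = \left(- \frac{1}{118}\right) 56 = - \frac{28}{59}$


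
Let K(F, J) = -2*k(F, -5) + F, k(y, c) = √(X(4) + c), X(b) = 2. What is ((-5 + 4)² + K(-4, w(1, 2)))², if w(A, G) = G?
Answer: -3 + 12*I*√3 ≈ -3.0 + 20.785*I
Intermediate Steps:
k(y, c) = √(2 + c)
K(F, J) = F - 2*I*√3 (K(F, J) = -2*√(2 - 5) + F = -2*I*√3 + F = F - 2*I*√3)
((-5 + 4)² + K(-4, w(1, 2)))² = ((-5 + 4)² + (-4 - 2*I*√3))² = ((-1)² + (-4 - 2*I*√3))² = (1 + (-4 - 2*I*√3))² = (-3 - 2*I*√3)²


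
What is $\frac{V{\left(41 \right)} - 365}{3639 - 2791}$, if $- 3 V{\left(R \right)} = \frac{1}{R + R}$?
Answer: $- \frac{89791}{208608} \approx -0.43043$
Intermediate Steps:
$V{\left(R \right)} = - \frac{1}{6 R}$ ($V{\left(R \right)} = - \frac{1}{3 \left(R + R\right)} = - \frac{1}{3 \cdot 2 R} = - \frac{\frac{1}{2} \frac{1}{R}}{3} = - \frac{1}{6 R}$)
$\frac{V{\left(41 \right)} - 365}{3639 - 2791} = \frac{- \frac{1}{6 \cdot 41} - 365}{3639 - 2791} = \frac{\left(- \frac{1}{6}\right) \frac{1}{41} - 365}{848} = \left(- \frac{1}{246} - 365\right) \frac{1}{848} = \left(- \frac{89791}{246}\right) \frac{1}{848} = - \frac{89791}{208608}$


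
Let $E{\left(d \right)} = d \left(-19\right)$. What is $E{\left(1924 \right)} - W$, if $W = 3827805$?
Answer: $-3864361$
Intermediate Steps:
$E{\left(d \right)} = - 19 d$
$E{\left(1924 \right)} - W = \left(-19\right) 1924 - 3827805 = -36556 - 3827805 = -3864361$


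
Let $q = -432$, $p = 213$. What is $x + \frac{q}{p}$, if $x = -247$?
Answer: $- \frac{17681}{71} \approx -249.03$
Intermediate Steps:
$x + \frac{q}{p} = -247 - \frac{432}{213} = -247 - \frac{144}{71} = - \frac{17681}{71}$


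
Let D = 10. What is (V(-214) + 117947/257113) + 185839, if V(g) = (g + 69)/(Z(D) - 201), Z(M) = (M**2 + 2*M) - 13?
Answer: 4491520912261/24168622 ≈ 1.8584e+5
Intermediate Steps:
Z(M) = -13 + M**2 + 2*M
V(g) = -69/94 - g/94 (V(g) = (g + 69)/((-13 + 10**2 + 2*10) - 201) = (69 + g)/((-13 + 100 + 20) - 201) = (69 + g)/(107 - 201) = (69 + g)/(-94) = -(69 + g)/94 = -69/94 - g/94)
(V(-214) + 117947/257113) + 185839 = ((-69/94 - 1/94*(-214)) + 117947/257113) + 185839 = ((-69/94 + 107/47) + 117947*(1/257113)) + 185839 = (145/94 + 117947/257113) + 185839 = 48368403/24168622 + 185839 = 4491520912261/24168622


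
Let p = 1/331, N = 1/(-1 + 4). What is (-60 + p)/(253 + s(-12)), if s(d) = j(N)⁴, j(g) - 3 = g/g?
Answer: -19859/168479 ≈ -0.11787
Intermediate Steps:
N = ⅓ (N = 1/3 = ⅓ ≈ 0.33333)
j(g) = 4 (j(g) = 3 + g/g = 3 + 1 = 4)
s(d) = 256 (s(d) = 4⁴ = 256)
p = 1/331 ≈ 0.0030211
(-60 + p)/(253 + s(-12)) = (-60 + 1/331)/(253 + 256) = -19859/331/509 = -19859/331*1/509 = -19859/168479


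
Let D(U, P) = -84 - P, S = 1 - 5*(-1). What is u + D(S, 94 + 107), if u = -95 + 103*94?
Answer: 9302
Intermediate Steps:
S = 6 (S = 1 + 5 = 6)
u = 9587 (u = -95 + 9682 = 9587)
u + D(S, 94 + 107) = 9587 + (-84 - (94 + 107)) = 9587 + (-84 - 1*201) = 9587 + (-84 - 201) = 9587 - 285 = 9302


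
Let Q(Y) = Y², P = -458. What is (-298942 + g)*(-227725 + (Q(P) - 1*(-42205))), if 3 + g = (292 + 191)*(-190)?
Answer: -9472494460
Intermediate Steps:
g = -91773 (g = -3 + (292 + 191)*(-190) = -3 + 483*(-190) = -3 - 91770 = -91773)
(-298942 + g)*(-227725 + (Q(P) - 1*(-42205))) = (-298942 - 91773)*(-227725 + ((-458)² - 1*(-42205))) = -390715*(-227725 + (209764 + 42205)) = -390715*(-227725 + 251969) = -390715*24244 = -9472494460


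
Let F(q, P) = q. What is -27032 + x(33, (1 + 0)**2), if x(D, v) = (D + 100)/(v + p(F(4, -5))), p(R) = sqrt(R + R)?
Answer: -27051 + 38*sqrt(2) ≈ -26997.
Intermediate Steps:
p(R) = sqrt(2)*sqrt(R) (p(R) = sqrt(2*R) = sqrt(2)*sqrt(R))
x(D, v) = (100 + D)/(v + 2*sqrt(2)) (x(D, v) = (D + 100)/(v + sqrt(2)*sqrt(4)) = (100 + D)/(v + sqrt(2)*2) = (100 + D)/(v + 2*sqrt(2)))
-27032 + x(33, (1 + 0)**2) = -27032 + (100 + 33)/((1 + 0)**2 + 2*sqrt(2)) = -27032 + 133/(1**2 + 2*sqrt(2)) = -27032 + 133/(1 + 2*sqrt(2))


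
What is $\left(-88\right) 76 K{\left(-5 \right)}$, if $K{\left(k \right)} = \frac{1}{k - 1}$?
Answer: $\frac{3344}{3} \approx 1114.7$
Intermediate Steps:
$K{\left(k \right)} = \frac{1}{-1 + k}$
$\left(-88\right) 76 K{\left(-5 \right)} = \frac{\left(-88\right) 76}{-1 - 5} = - \frac{6688}{-6} = \left(-6688\right) \left(- \frac{1}{6}\right) = \frac{3344}{3}$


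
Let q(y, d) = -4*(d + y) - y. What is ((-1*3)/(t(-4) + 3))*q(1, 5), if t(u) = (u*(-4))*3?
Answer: 25/17 ≈ 1.4706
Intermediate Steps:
t(u) = -12*u (t(u) = -4*u*3 = -12*u)
q(y, d) = -5*y - 4*d (q(y, d) = (-4*d - 4*y) - y = -5*y - 4*d)
((-1*3)/(t(-4) + 3))*q(1, 5) = ((-1*3)/(-12*(-4) + 3))*(-5*1 - 4*5) = (-3/(48 + 3))*(-5 - 20) = (-3/51)*(-25) = ((1/51)*(-3))*(-25) = -1/17*(-25) = 25/17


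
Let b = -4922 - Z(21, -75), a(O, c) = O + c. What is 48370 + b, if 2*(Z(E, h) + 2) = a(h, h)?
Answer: 43525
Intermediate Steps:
Z(E, h) = -2 + h (Z(E, h) = -2 + (h + h)/2 = -2 + (2*h)/2 = -2 + h)
b = -4845 (b = -4922 - (-2 - 75) = -4922 - 1*(-77) = -4922 + 77 = -4845)
48370 + b = 48370 - 4845 = 43525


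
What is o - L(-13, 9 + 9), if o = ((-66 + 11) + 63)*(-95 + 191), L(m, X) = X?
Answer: 750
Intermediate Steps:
o = 768 (o = (-55 + 63)*96 = 8*96 = 768)
o - L(-13, 9 + 9) = 768 - (9 + 9) = 768 - 1*18 = 768 - 18 = 750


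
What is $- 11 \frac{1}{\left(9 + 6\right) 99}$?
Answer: $- \frac{1}{135} \approx -0.0074074$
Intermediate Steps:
$- 11 \frac{1}{\left(9 + 6\right) 99} = - 11 \cdot \frac{1}{15} \cdot \frac{1}{99} = \left(-11\right) \frac{1}{1485} = - \frac{1}{135}$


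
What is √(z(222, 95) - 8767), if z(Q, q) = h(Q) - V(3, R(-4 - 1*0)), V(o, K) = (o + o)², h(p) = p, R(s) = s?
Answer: I*√8581 ≈ 92.634*I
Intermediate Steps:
V(o, K) = 4*o² (V(o, K) = (2*o)² = 4*o²)
z(Q, q) = -36 + Q (z(Q, q) = Q - 4*3² = Q - 4*9 = Q - 1*36 = Q - 36 = -36 + Q)
√(z(222, 95) - 8767) = √((-36 + 222) - 8767) = √(186 - 8767) = √(-8581) = I*√8581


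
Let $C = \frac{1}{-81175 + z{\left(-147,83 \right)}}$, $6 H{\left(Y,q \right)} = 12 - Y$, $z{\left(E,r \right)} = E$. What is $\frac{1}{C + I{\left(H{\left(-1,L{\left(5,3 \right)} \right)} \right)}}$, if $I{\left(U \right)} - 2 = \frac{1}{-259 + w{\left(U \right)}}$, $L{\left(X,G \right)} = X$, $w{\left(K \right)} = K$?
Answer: $\frac{125317202}{250144931} \approx 0.50098$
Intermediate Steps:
$H{\left(Y,q \right)} = 2 - \frac{Y}{6}$ ($H{\left(Y,q \right)} = \frac{12 - Y}{6} = 2 - \frac{Y}{6}$)
$C = - \frac{1}{81322}$ ($C = \frac{1}{-81175 - 147} = \frac{1}{-81322} = - \frac{1}{81322} \approx -1.2297 \cdot 10^{-5}$)
$I{\left(U \right)} = 2 + \frac{1}{-259 + U}$
$\frac{1}{C + I{\left(H{\left(-1,L{\left(5,3 \right)} \right)} \right)}} = \frac{1}{- \frac{1}{81322} + \frac{-517 + 2 \left(2 - - \frac{1}{6}\right)}{-259 + \left(2 - - \frac{1}{6}\right)}} = \frac{1}{- \frac{1}{81322} + \frac{-517 + 2 \left(2 + \frac{1}{6}\right)}{-259 + \left(2 + \frac{1}{6}\right)}} = \frac{1}{- \frac{1}{81322} + \frac{-517 + 2 \cdot \frac{13}{6}}{-259 + \frac{13}{6}}} = \frac{1}{- \frac{1}{81322} + \frac{-517 + \frac{13}{3}}{- \frac{1541}{6}}} = \frac{1}{- \frac{1}{81322} - - \frac{3076}{1541}} = \frac{1}{- \frac{1}{81322} + \frac{3076}{1541}} = \frac{1}{\frac{250144931}{125317202}} = \frac{125317202}{250144931}$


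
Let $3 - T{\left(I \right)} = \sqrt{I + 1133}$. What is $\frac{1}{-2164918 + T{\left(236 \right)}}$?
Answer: $- \frac{1}{2164952} \approx -4.619 \cdot 10^{-7}$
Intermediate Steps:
$T{\left(I \right)} = 3 - \sqrt{1133 + I}$ ($T{\left(I \right)} = 3 - \sqrt{I + 1133} = 3 - \sqrt{1133 + I}$)
$\frac{1}{-2164918 + T{\left(236 \right)}} = \frac{1}{-2164918 + \left(3 - \sqrt{1133 + 236}\right)} = \frac{1}{-2164918 + \left(3 - \sqrt{1369}\right)} = \frac{1}{-2164918 + \left(3 - 37\right)} = \frac{1}{-2164918 - 34} = \frac{1}{-2164952} = - \frac{1}{2164952}$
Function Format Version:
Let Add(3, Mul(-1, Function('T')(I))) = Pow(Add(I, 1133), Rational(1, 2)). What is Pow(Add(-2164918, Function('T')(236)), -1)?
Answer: Rational(-1, 2164952) ≈ -4.6190e-7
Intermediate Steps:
Function('T')(I) = Add(3, Mul(-1, Pow(Add(1133, I), Rational(1, 2)))) (Function('T')(I) = Add(3, Mul(-1, Pow(Add(I, 1133), Rational(1, 2)))) = Add(3, Mul(-1, Pow(Add(1133, I), Rational(1, 2)))))
Pow(Add(-2164918, Function('T')(236)), -1) = Pow(Add(-2164918, Add(3, Mul(-1, Pow(Add(1133, 236), Rational(1, 2))))), -1) = Pow(Add(-2164918, Add(3, Mul(-1, Pow(1369, Rational(1, 2))))), -1) = Pow(Add(-2164918, Add(3, Mul(-1, 37))), -1) = Pow(Add(-2164918, Add(3, -37)), -1) = Pow(Add(-2164918, -34), -1) = Pow(-2164952, -1) = Rational(-1, 2164952)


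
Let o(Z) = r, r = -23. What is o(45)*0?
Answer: 0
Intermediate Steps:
o(Z) = -23
o(45)*0 = -23*0 = 0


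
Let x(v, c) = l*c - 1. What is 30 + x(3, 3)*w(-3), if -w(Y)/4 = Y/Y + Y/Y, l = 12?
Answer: -250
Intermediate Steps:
x(v, c) = -1 + 12*c (x(v, c) = 12*c - 1 = -1 + 12*c)
w(Y) = -8 (w(Y) = -4*(Y/Y + Y/Y) = -4*(1 + 1) = -4*2 = -8)
30 + x(3, 3)*w(-3) = 30 + (-1 + 12*3)*(-8) = 30 + (-1 + 36)*(-8) = 30 + 35*(-8) = 30 - 280 = -250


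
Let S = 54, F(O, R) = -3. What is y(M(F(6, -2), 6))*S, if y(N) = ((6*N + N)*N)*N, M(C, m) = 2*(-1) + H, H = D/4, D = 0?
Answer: -3024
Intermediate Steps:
H = 0 (H = 0/4 = 0*(1/4) = 0)
M(C, m) = -2 (M(C, m) = 2*(-1) + 0 = -2 + 0 = -2)
y(N) = 7*N**3 (y(N) = ((7*N)*N)*N = (7*N**2)*N = 7*N**3)
y(M(F(6, -2), 6))*S = (7*(-2)**3)*54 = (7*(-8))*54 = -56*54 = -3024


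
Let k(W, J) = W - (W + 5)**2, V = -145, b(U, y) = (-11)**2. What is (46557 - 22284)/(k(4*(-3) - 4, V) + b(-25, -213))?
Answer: -24273/16 ≈ -1517.1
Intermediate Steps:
b(U, y) = 121
k(W, J) = W - (5 + W)**2
(46557 - 22284)/(k(4*(-3) - 4, V) + b(-25, -213)) = (46557 - 22284)/(((4*(-3) - 4) - (5 + (4*(-3) - 4))**2) + 121) = 24273/(((-12 - 4) - (5 + (-12 - 4))**2) + 121) = 24273/((-16 - (5 - 16)**2) + 121) = 24273/((-16 - 1*(-11)**2) + 121) = 24273/((-16 - 1*121) + 121) = 24273/((-16 - 121) + 121) = 24273/(-137 + 121) = 24273/(-16) = 24273*(-1/16) = -24273/16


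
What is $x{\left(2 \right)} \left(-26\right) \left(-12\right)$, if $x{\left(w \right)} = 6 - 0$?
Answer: $1872$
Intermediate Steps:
$x{\left(w \right)} = 6$ ($x{\left(w \right)} = 6 + 0 = 6$)
$x{\left(2 \right)} \left(-26\right) \left(-12\right) = 6 \left(-26\right) \left(-12\right) = \left(-156\right) \left(-12\right) = 1872$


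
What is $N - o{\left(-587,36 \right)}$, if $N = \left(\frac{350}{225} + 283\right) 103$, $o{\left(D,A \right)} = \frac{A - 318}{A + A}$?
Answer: $\frac{1055273}{36} \approx 29313.0$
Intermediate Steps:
$o{\left(D,A \right)} = \frac{-318 + A}{2 A}$
$N = \frac{263783}{9}$ ($N = \left(350 \cdot \frac{1}{225} + 283\right) 103 = \left(\frac{14}{9} + 283\right) 103 = \frac{2561}{9} \cdot 103 = \frac{263783}{9} \approx 29309.0$)
$N - o{\left(-587,36 \right)} = \frac{263783}{9} - \frac{-318 + 36}{2 \cdot 36} = \frac{263783}{9} - \frac{1}{2} \cdot \frac{1}{36} \left(-282\right) = \frac{263783}{9} - - \frac{47}{12} = \frac{263783}{9} + \frac{47}{12} = \frac{1055273}{36}$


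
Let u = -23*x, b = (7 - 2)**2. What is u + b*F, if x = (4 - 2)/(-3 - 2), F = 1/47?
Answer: 2287/235 ≈ 9.7319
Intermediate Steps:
F = 1/47 ≈ 0.021277
x = -2/5 (x = 2/(-5) = 2*(-1/5) = -2/5 ≈ -0.40000)
b = 25 (b = 5**2 = 25)
u = 46/5 (u = -23*(-2/5) = 46/5 ≈ 9.2000)
u + b*F = 46/5 + 25*(1/47) = 46/5 + 25/47 = 2287/235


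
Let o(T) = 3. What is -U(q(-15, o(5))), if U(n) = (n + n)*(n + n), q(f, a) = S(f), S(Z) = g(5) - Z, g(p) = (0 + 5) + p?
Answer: -2500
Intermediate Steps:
g(p) = 5 + p
S(Z) = 10 - Z (S(Z) = (5 + 5) - Z = 10 - Z)
q(f, a) = 10 - f
U(n) = 4*n² (U(n) = (2*n)*(2*n) = 4*n²)
-U(q(-15, o(5))) = -4*(10 - 1*(-15))² = -4*(10 + 15)² = -4*25² = -4*625 = -1*2500 = -2500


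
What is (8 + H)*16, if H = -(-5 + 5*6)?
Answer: -272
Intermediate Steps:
H = -25 (H = -(-5 + 30) = -1*25 = -25)
(8 + H)*16 = (8 - 25)*16 = -17*16 = -272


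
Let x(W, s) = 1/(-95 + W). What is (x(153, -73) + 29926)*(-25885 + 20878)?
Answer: -8690694963/58 ≈ -1.4984e+8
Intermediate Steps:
(x(153, -73) + 29926)*(-25885 + 20878) = (1/(-95 + 153) + 29926)*(-25885 + 20878) = (1/58 + 29926)*(-5007) = (1735709/58)*(-5007) = -8690694963/58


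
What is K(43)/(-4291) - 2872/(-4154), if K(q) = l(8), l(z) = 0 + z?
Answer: 6145260/8912407 ≈ 0.68952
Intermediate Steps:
l(z) = z
K(q) = 8
K(43)/(-4291) - 2872/(-4154) = 8/(-4291) - 2872/(-4154) = 8*(-1/4291) - 2872*(-1/4154) = -8/4291 + 1436/2077 = 6145260/8912407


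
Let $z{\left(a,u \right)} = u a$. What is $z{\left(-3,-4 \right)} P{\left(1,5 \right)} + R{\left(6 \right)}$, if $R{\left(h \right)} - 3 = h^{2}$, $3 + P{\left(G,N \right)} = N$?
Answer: $63$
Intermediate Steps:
$P{\left(G,N \right)} = -3 + N$
$z{\left(a,u \right)} = a u$
$R{\left(h \right)} = 3 + h^{2}$
$z{\left(-3,-4 \right)} P{\left(1,5 \right)} + R{\left(6 \right)} = \left(-3\right) \left(-4\right) \left(-3 + 5\right) + \left(3 + 6^{2}\right) = 12 \cdot 2 + \left(3 + 36\right) = 24 + 39 = 63$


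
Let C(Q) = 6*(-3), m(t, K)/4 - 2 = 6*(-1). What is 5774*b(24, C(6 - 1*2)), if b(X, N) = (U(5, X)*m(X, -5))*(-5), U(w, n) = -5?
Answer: -2309600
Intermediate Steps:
m(t, K) = -16 (m(t, K) = 8 + 4*(6*(-1)) = 8 + 4*(-6) = 8 - 24 = -16)
C(Q) = -18
b(X, N) = -400 (b(X, N) = -5*(-16)*(-5) = 80*(-5) = -400)
5774*b(24, C(6 - 1*2)) = 5774*(-400) = -2309600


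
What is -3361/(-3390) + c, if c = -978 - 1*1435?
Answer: -8176709/3390 ≈ -2412.0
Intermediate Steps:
c = -2413 (c = -978 - 1435 = -2413)
-3361/(-3390) + c = -3361/(-3390) - 2413 = -3361*(-1/3390) - 2413 = 3361/3390 - 2413 = -8176709/3390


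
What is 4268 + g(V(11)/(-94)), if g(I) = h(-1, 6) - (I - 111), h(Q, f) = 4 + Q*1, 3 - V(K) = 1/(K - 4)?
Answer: 1441688/329 ≈ 4382.0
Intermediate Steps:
V(K) = 3 - 1/(-4 + K) (V(K) = 3 - 1/(K - 4) = 3 - 1/(-4 + K))
h(Q, f) = 4 + Q
g(I) = 114 - I (g(I) = (4 - 1) - (I - 111) = 3 - (-111 + I) = 3 + (111 - I) = 114 - I)
4268 + g(V(11)/(-94)) = 4268 + (114 - (-13 + 3*11)/(-4 + 11)/(-94)) = 4268 + (114 - (-13 + 33)/7*(-1)/94) = 4268 + (114 - (⅐)*20*(-1)/94) = 4268 + (114 - 20*(-1)/(7*94)) = 4268 + (114 - 1*(-10/329)) = 4268 + (114 + 10/329) = 4268 + 37516/329 = 1441688/329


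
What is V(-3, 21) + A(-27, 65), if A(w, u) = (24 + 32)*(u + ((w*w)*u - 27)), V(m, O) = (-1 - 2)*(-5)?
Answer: 2655703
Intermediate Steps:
V(m, O) = 15 (V(m, O) = -3*(-5) = 15)
A(w, u) = -1512 + 56*u + 56*u*w² (A(w, u) = 56*(u + (w²*u - 27)) = 56*(u + (u*w² - 27)) = 56*(u + (-27 + u*w²)) = 56*(-27 + u + u*w²) = -1512 + 56*u + 56*u*w²)
V(-3, 21) + A(-27, 65) = 15 + (-1512 + 56*65 + 56*65*(-27)²) = 15 + (-1512 + 3640 + 56*65*729) = 15 + (-1512 + 3640 + 2653560) = 15 + 2655688 = 2655703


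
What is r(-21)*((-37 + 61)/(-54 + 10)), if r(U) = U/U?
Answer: -6/11 ≈ -0.54545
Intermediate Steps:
r(U) = 1
r(-21)*((-37 + 61)/(-54 + 10)) = 1*((-37 + 61)/(-54 + 10)) = 1*(24/(-44)) = 1*(24*(-1/44)) = 1*(-6/11) = -6/11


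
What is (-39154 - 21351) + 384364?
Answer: 323859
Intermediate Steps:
(-39154 - 21351) + 384364 = -60505 + 384364 = 323859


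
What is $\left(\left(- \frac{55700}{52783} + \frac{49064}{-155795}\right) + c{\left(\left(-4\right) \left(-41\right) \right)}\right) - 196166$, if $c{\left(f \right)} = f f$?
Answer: $- \frac{1391973910912562}{8223327485} \approx -1.6927 \cdot 10^{5}$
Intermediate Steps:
$c{\left(f \right)} = f^{2}$
$\left(\left(- \frac{55700}{52783} + \frac{49064}{-155795}\right) + c{\left(\left(-4\right) \left(-41\right) \right)}\right) - 196166 = \left(\left(- \frac{55700}{52783} + \frac{49064}{-155795}\right) + \left(\left(-4\right) \left(-41\right)\right)^{2}\right) - 196166 = \left(\left(\left(-55700\right) \frac{1}{52783} + 49064 \left(- \frac{1}{155795}\right)\right) + 164^{2}\right) - 196166 = \left(\left(- \frac{55700}{52783} - \frac{49064}{155795}\right) + 26896\right) - 196166 = \left(- \frac{11267526612}{8223327485} + 26896\right) - 196166 = \frac{221163348509948}{8223327485} - 196166 = - \frac{1391973910912562}{8223327485}$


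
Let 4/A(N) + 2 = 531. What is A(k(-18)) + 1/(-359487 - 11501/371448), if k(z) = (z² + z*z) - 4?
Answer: 76275208388/10091108680019 ≈ 0.0075587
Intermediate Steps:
k(z) = -4 + 2*z² (k(z) = (z² + z²) - 4 = 2*z² - 4 = -4 + 2*z²)
A(N) = 4/529 (A(N) = 4/(-2 + 531) = 4/529)
A(k(-18)) + 1/(-359487 - 11501/371448) = 4/529 + 1/(-359487 - 11501/371448) = 4/529 + 1/(-359487 - 11501*1/371448) = 4/529 + 1/(-359487 - 1643/53064) = 4/529 + 1/(-19075819811/53064) = 4/529 - 53064/19075819811 = 76275208388/10091108680019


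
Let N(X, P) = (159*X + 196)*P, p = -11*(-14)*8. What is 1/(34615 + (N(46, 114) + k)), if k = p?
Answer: 1/891987 ≈ 1.1211e-6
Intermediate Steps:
p = 1232 (p = 154*8 = 1232)
N(X, P) = P*(196 + 159*X) (N(X, P) = (196 + 159*X)*P = P*(196 + 159*X))
k = 1232
1/(34615 + (N(46, 114) + k)) = 1/(34615 + (114*(196 + 159*46) + 1232)) = 1/(34615 + (114*(196 + 7314) + 1232)) = 1/(34615 + (114*7510 + 1232)) = 1/(34615 + (856140 + 1232)) = 1/(34615 + 857372) = 1/891987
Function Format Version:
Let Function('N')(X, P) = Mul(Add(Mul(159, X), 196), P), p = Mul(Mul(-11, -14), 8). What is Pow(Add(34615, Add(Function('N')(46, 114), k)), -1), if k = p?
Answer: Rational(1, 891987) ≈ 1.1211e-6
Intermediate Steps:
p = 1232 (p = Mul(154, 8) = 1232)
Function('N')(X, P) = Mul(P, Add(196, Mul(159, X))) (Function('N')(X, P) = Mul(Add(196, Mul(159, X)), P) = Mul(P, Add(196, Mul(159, X))))
k = 1232
Pow(Add(34615, Add(Function('N')(46, 114), k)), -1) = Pow(Add(34615, Add(Mul(114, Add(196, Mul(159, 46))), 1232)), -1) = Pow(Add(34615, Add(Mul(114, Add(196, 7314)), 1232)), -1) = Pow(Add(34615, Add(Mul(114, 7510), 1232)), -1) = Pow(Add(34615, Add(856140, 1232)), -1) = Pow(Add(34615, 857372), -1) = Pow(891987, -1) = Rational(1, 891987)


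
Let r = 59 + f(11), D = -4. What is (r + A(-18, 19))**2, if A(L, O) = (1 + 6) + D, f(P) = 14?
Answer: 5776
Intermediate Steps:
A(L, O) = 3 (A(L, O) = (1 + 6) - 4 = 7 - 4 = 3)
r = 73 (r = 59 + 14 = 73)
(r + A(-18, 19))**2 = (73 + 3)**2 = 76**2 = 5776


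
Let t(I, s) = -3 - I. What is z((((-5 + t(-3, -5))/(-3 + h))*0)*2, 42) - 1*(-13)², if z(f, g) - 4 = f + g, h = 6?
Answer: -123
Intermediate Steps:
z(f, g) = 4 + f + g (z(f, g) = 4 + (f + g) = 4 + f + g)
z((((-5 + t(-3, -5))/(-3 + h))*0)*2, 42) - 1*(-13)² = (4 + (((-5 + (-3 - 1*(-3)))/(-3 + 6))*0)*2 + 42) - 1*(-13)² = (4 + (((-5 + (-3 + 3))/3)*0)*2 + 42) - 1*169 = (4 + (((-5 + 0)*(⅓))*0)*2 + 42) - 169 = (4 + (-5*⅓*0)*2 + 42) - 169 = (4 - 5/3*0*2 + 42) - 169 = (4 + 0*2 + 42) - 169 = (4 + 0 + 42) - 169 = 46 - 169 = -123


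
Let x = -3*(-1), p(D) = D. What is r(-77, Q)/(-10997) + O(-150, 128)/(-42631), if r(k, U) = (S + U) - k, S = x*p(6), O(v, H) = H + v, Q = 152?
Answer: -10287923/468813107 ≈ -0.021945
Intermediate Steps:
x = 3
S = 18 (S = 3*6 = 18)
r(k, U) = 18 + U - k (r(k, U) = (18 + U) - k = 18 + U - k)
r(-77, Q)/(-10997) + O(-150, 128)/(-42631) = (18 + 152 - 1*(-77))/(-10997) + (128 - 150)/(-42631) = (18 + 152 + 77)*(-1/10997) - 22*(-1/42631) = 247*(-1/10997) + 22/42631 = -247/10997 + 22/42631 = -10287923/468813107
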